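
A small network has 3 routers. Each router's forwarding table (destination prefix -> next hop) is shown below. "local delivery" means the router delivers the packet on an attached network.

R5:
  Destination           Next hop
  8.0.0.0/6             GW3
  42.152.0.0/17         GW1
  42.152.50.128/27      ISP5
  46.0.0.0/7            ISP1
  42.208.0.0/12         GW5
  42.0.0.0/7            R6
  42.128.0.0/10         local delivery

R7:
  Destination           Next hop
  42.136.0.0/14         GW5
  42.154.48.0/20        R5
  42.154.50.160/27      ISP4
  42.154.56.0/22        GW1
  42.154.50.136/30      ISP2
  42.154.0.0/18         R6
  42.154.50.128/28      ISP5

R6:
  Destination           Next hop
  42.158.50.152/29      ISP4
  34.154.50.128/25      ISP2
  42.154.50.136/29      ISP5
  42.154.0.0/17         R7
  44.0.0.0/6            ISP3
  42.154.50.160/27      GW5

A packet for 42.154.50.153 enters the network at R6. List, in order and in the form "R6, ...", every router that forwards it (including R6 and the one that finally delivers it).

R6, R7, R5

At R6: longest match for 42.154.50.153 is 42.154.0.0/17 -> R7
At R7: longest match for 42.154.50.153 is 42.154.48.0/20 -> R5
At R5: longest match for 42.154.50.153 is 42.128.0.0/10 -> local delivery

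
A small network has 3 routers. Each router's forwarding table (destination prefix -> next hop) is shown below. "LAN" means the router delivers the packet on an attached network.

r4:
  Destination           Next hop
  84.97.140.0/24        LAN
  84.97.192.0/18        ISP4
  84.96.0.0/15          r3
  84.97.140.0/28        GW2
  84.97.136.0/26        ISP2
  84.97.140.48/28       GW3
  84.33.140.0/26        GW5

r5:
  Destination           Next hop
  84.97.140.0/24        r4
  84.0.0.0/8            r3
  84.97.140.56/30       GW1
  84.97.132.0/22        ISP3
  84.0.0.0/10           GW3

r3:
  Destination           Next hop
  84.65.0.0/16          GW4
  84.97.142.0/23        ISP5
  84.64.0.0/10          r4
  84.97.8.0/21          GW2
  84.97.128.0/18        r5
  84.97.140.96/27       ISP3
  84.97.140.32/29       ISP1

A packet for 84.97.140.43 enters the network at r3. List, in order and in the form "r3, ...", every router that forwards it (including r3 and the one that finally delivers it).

At r3: longest match for 84.97.140.43 is 84.97.128.0/18 -> r5
At r5: longest match for 84.97.140.43 is 84.97.140.0/24 -> r4
At r4: longest match for 84.97.140.43 is 84.97.140.0/24 -> LAN

r3, r5, r4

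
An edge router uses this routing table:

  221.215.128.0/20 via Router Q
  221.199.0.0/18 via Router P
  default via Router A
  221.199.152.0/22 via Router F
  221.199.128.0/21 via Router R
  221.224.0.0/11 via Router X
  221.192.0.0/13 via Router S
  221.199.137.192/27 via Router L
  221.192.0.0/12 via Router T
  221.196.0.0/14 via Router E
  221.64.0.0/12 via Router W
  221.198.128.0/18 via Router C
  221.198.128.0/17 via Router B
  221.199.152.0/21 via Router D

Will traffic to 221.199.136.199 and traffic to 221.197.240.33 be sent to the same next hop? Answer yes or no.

221.199.136.199: longest match 221.196.0.0/14 -> Router E
221.197.240.33: longest match 221.196.0.0/14 -> Router E

yes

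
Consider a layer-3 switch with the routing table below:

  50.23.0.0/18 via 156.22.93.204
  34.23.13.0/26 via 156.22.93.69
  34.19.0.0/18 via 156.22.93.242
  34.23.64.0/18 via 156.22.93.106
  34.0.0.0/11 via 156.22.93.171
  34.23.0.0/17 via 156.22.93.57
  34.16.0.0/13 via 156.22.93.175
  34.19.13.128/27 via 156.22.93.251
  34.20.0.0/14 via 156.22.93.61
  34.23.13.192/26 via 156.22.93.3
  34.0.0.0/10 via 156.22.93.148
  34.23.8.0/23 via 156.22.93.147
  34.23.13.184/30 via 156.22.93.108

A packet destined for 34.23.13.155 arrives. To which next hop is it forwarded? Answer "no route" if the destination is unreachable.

Routes whose prefix contains 34.23.13.155:
  34.0.0.0/10 (34.0.0.0 - 34.63.255.255) -> 156.22.93.148
  34.0.0.0/11 (34.0.0.0 - 34.31.255.255) -> 156.22.93.171
  34.16.0.0/13 (34.16.0.0 - 34.23.255.255) -> 156.22.93.175
  34.20.0.0/14 (34.20.0.0 - 34.23.255.255) -> 156.22.93.61
  34.23.0.0/17 (34.23.0.0 - 34.23.127.255) -> 156.22.93.57
More-specific entries that do NOT match:
  34.23.13.184/30 (34.23.13.184 - 34.23.13.187) does not contain 34.23.13.155
  34.19.13.128/27 (34.19.13.128 - 34.19.13.159) does not contain 34.23.13.155
  34.23.13.0/26 (34.23.13.0 - 34.23.13.63) does not contain 34.23.13.155
  34.23.13.192/26 (34.23.13.192 - 34.23.13.255) does not contain 34.23.13.155
  34.23.8.0/23 (34.23.8.0 - 34.23.9.255) does not contain 34.23.13.155
  50.23.0.0/18 (50.23.0.0 - 50.23.63.255) does not contain 34.23.13.155
  34.19.0.0/18 (34.19.0.0 - 34.19.63.255) does not contain 34.23.13.155
  34.23.64.0/18 (34.23.64.0 - 34.23.127.255) does not contain 34.23.13.155
Longest matching prefix is /17 -> next hop 156.22.93.57.

156.22.93.57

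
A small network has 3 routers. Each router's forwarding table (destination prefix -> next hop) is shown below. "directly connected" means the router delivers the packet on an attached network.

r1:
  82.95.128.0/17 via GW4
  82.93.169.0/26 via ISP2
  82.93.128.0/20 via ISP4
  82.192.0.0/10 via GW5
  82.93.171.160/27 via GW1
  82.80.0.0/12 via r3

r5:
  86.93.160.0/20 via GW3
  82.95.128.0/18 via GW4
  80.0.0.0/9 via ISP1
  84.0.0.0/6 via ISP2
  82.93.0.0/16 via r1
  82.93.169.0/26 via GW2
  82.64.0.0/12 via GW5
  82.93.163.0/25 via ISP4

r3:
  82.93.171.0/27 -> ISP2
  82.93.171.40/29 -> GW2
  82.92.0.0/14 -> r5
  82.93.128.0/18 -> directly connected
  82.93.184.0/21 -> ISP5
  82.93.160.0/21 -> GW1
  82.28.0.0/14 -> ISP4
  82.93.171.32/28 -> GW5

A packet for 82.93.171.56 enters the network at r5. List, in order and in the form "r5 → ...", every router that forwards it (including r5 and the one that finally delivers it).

At r5: longest match for 82.93.171.56 is 82.93.0.0/16 -> r1
At r1: longest match for 82.93.171.56 is 82.80.0.0/12 -> r3
At r3: longest match for 82.93.171.56 is 82.93.128.0/18 -> directly connected

r5 → r1 → r3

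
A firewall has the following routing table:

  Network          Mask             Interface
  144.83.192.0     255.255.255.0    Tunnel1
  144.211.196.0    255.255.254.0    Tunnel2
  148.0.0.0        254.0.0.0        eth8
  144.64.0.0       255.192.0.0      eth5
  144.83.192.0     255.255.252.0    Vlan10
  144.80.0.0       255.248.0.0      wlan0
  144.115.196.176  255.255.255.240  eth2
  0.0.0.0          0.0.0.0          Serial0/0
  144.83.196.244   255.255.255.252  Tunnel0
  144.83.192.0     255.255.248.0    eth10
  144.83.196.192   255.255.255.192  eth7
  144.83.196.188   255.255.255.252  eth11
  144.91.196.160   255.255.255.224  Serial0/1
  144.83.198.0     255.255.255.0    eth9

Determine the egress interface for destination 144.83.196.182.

Routes whose prefix contains 144.83.196.182:
  0.0.0.0/0 (default, matches everything) -> Serial0/0
  144.64.0.0/10 (144.64.0.0 - 144.127.255.255) -> eth5
  144.80.0.0/13 (144.80.0.0 - 144.87.255.255) -> wlan0
  144.83.192.0/21 (144.83.192.0 - 144.83.199.255) -> eth10
More-specific entries that do NOT match:
  144.83.196.244/30 (144.83.196.244 - 144.83.196.247) does not contain 144.83.196.182
  144.83.196.188/30 (144.83.196.188 - 144.83.196.191) does not contain 144.83.196.182
  144.115.196.176/28 (144.115.196.176 - 144.115.196.191) does not contain 144.83.196.182
  144.91.196.160/27 (144.91.196.160 - 144.91.196.191) does not contain 144.83.196.182
  144.83.196.192/26 (144.83.196.192 - 144.83.196.255) does not contain 144.83.196.182
  144.83.192.0/24 (144.83.192.0 - 144.83.192.255) does not contain 144.83.196.182
  144.83.198.0/24 (144.83.198.0 - 144.83.198.255) does not contain 144.83.196.182
  144.211.196.0/23 (144.211.196.0 - 144.211.197.255) does not contain 144.83.196.182
  144.83.192.0/22 (144.83.192.0 - 144.83.195.255) does not contain 144.83.196.182
Longest matching prefix is /21 -> interface eth10.

eth10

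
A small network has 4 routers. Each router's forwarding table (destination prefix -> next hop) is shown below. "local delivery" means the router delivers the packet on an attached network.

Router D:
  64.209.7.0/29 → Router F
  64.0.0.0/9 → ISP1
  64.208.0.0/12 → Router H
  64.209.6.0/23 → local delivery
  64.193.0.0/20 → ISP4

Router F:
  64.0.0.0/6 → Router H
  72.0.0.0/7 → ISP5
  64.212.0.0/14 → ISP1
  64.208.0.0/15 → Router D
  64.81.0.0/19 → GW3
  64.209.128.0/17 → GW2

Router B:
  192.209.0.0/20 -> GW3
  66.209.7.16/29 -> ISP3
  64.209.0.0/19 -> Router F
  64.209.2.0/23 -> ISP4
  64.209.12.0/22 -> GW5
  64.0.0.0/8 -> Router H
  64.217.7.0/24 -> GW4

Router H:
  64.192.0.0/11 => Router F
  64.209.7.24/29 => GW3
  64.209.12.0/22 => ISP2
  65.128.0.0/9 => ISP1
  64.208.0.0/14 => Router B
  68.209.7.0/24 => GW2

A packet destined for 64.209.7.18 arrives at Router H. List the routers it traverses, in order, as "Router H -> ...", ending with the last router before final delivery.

At Router H: longest match for 64.209.7.18 is 64.208.0.0/14 -> Router B
At Router B: longest match for 64.209.7.18 is 64.209.0.0/19 -> Router F
At Router F: longest match for 64.209.7.18 is 64.208.0.0/15 -> Router D
At Router D: longest match for 64.209.7.18 is 64.209.6.0/23 -> local delivery

Router H -> Router B -> Router F -> Router D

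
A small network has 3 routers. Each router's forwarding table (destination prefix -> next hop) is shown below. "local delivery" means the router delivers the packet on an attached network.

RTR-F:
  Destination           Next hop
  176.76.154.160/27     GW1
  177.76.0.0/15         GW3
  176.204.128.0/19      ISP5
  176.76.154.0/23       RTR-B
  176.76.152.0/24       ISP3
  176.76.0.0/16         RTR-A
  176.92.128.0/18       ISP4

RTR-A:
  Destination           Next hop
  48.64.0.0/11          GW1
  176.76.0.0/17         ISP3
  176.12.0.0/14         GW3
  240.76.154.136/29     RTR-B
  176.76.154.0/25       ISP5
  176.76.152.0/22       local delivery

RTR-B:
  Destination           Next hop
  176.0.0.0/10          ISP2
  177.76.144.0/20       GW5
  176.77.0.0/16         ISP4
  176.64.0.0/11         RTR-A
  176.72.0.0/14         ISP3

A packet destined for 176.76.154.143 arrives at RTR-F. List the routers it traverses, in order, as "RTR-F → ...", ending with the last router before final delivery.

RTR-F → RTR-B → RTR-A

At RTR-F: longest match for 176.76.154.143 is 176.76.154.0/23 -> RTR-B
At RTR-B: longest match for 176.76.154.143 is 176.64.0.0/11 -> RTR-A
At RTR-A: longest match for 176.76.154.143 is 176.76.152.0/22 -> local delivery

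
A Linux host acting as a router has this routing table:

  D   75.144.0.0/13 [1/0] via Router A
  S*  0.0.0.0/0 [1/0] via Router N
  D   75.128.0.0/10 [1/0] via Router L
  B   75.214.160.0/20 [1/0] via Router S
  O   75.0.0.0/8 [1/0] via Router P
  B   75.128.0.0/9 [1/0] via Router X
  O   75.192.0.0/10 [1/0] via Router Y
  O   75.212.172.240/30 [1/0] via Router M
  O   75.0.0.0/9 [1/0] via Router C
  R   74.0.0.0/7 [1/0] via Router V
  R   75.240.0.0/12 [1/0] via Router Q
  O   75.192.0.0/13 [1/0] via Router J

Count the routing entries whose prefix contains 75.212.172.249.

Prefixes containing 75.212.172.249:
  0.0.0.0/0 (default, matches everything)
  74.0.0.0/7 (74.0.0.0 - 75.255.255.255)
  75.0.0.0/8 (75.0.0.0 - 75.255.255.255)
  75.128.0.0/9 (75.128.0.0 - 75.255.255.255)
  75.192.0.0/10 (75.192.0.0 - 75.255.255.255)
Total matching entries: 5.

5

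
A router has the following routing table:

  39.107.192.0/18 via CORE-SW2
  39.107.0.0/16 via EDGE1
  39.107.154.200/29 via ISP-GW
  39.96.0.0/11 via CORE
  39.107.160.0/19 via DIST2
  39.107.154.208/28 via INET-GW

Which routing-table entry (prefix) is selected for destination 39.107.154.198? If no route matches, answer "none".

39.107.0.0/16

Entries matching 39.107.154.198:
  39.96.0.0/11 (39.96.0.0 - 39.127.255.255)
  39.107.0.0/16 (39.107.0.0 - 39.107.255.255)
Most specific is 39.107.0.0/16.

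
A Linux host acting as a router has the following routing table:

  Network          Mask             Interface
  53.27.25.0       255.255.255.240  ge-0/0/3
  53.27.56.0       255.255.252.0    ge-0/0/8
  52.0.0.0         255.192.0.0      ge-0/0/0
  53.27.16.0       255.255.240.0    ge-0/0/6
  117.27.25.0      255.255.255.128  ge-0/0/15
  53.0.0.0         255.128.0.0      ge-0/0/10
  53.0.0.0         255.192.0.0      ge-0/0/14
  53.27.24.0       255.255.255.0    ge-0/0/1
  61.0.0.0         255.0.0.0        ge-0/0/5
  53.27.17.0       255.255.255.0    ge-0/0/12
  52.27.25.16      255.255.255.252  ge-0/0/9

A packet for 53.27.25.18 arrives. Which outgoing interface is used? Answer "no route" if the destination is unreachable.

ge-0/0/6

Routes whose prefix contains 53.27.25.18:
  53.0.0.0/9 (53.0.0.0 - 53.127.255.255) -> ge-0/0/10
  53.0.0.0/10 (53.0.0.0 - 53.63.255.255) -> ge-0/0/14
  53.27.16.0/20 (53.27.16.0 - 53.27.31.255) -> ge-0/0/6
More-specific entries that do NOT match:
  52.27.25.16/30 (52.27.25.16 - 52.27.25.19) does not contain 53.27.25.18
  53.27.25.0/28 (53.27.25.0 - 53.27.25.15) does not contain 53.27.25.18
  117.27.25.0/25 (117.27.25.0 - 117.27.25.127) does not contain 53.27.25.18
  53.27.24.0/24 (53.27.24.0 - 53.27.24.255) does not contain 53.27.25.18
  53.27.17.0/24 (53.27.17.0 - 53.27.17.255) does not contain 53.27.25.18
  53.27.56.0/22 (53.27.56.0 - 53.27.59.255) does not contain 53.27.25.18
Longest matching prefix is /20 -> interface ge-0/0/6.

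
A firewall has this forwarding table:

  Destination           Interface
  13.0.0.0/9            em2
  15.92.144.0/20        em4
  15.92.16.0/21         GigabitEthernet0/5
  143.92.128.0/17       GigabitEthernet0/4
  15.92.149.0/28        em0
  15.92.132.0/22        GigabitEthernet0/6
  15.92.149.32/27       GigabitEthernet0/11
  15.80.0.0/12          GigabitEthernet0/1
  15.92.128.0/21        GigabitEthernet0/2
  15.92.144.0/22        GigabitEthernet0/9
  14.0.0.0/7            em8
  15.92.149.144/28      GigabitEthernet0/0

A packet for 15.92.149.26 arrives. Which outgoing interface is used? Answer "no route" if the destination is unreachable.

em4

Routes whose prefix contains 15.92.149.26:
  14.0.0.0/7 (14.0.0.0 - 15.255.255.255) -> em8
  15.80.0.0/12 (15.80.0.0 - 15.95.255.255) -> GigabitEthernet0/1
  15.92.144.0/20 (15.92.144.0 - 15.92.159.255) -> em4
More-specific entries that do NOT match:
  15.92.149.0/28 (15.92.149.0 - 15.92.149.15) does not contain 15.92.149.26
  15.92.149.144/28 (15.92.149.144 - 15.92.149.159) does not contain 15.92.149.26
  15.92.149.32/27 (15.92.149.32 - 15.92.149.63) does not contain 15.92.149.26
  15.92.132.0/22 (15.92.132.0 - 15.92.135.255) does not contain 15.92.149.26
  15.92.144.0/22 (15.92.144.0 - 15.92.147.255) does not contain 15.92.149.26
  15.92.16.0/21 (15.92.16.0 - 15.92.23.255) does not contain 15.92.149.26
  15.92.128.0/21 (15.92.128.0 - 15.92.135.255) does not contain 15.92.149.26
Longest matching prefix is /20 -> interface em4.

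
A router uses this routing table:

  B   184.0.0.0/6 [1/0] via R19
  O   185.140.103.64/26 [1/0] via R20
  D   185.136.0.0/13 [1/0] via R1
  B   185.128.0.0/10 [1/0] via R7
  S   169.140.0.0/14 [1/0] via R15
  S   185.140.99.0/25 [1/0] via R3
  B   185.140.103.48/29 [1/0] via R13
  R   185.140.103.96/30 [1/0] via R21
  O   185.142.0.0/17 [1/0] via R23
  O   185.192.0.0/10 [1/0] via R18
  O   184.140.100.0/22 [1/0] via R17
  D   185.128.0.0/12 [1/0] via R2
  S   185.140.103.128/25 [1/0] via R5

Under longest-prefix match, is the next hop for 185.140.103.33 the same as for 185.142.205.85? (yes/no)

yes

185.140.103.33: longest match 185.136.0.0/13 -> R1
185.142.205.85: longest match 185.136.0.0/13 -> R1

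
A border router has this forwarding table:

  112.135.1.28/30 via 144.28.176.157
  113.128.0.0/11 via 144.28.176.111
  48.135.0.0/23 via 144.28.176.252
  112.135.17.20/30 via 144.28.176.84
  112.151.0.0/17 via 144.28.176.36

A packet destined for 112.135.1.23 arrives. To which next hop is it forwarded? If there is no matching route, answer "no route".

No entry's prefix contains 112.135.1.23; there is no default route.

no route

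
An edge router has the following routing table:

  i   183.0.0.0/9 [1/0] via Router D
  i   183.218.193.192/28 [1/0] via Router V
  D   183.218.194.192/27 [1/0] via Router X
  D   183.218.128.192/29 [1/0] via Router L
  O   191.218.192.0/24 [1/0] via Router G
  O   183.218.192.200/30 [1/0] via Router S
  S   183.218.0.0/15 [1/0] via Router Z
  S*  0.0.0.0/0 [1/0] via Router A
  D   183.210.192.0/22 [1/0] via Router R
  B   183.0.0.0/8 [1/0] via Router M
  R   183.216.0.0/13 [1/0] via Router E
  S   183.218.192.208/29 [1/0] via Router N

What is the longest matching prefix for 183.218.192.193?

183.218.0.0/15

Entries matching 183.218.192.193:
  0.0.0.0/0 (default, matches everything)
  183.0.0.0/8 (183.0.0.0 - 183.255.255.255)
  183.216.0.0/13 (183.216.0.0 - 183.223.255.255)
  183.218.0.0/15 (183.218.0.0 - 183.219.255.255)
Most specific is 183.218.0.0/15.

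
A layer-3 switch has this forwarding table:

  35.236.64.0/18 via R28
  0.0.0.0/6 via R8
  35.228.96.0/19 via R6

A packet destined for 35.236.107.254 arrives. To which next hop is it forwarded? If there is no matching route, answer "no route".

R28

Routes whose prefix contains 35.236.107.254:
  35.236.64.0/18 (35.236.64.0 - 35.236.127.255) -> R28
More-specific entries that do NOT match:
  35.228.96.0/19 (35.228.96.0 - 35.228.127.255) does not contain 35.236.107.254
Longest matching prefix is /18 -> next hop R28.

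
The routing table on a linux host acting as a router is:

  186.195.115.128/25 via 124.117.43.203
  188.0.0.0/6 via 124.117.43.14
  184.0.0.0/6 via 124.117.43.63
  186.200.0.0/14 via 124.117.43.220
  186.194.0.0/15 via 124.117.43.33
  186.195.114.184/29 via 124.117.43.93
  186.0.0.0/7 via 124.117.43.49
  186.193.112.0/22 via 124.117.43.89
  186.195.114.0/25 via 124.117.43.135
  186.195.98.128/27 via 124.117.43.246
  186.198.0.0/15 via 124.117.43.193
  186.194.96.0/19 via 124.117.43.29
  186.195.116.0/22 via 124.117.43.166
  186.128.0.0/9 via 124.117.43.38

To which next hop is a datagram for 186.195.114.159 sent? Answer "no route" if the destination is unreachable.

124.117.43.33

Routes whose prefix contains 186.195.114.159:
  184.0.0.0/6 (184.0.0.0 - 187.255.255.255) -> 124.117.43.63
  186.0.0.0/7 (186.0.0.0 - 187.255.255.255) -> 124.117.43.49
  186.128.0.0/9 (186.128.0.0 - 186.255.255.255) -> 124.117.43.38
  186.194.0.0/15 (186.194.0.0 - 186.195.255.255) -> 124.117.43.33
More-specific entries that do NOT match:
  186.195.114.184/29 (186.195.114.184 - 186.195.114.191) does not contain 186.195.114.159
  186.195.98.128/27 (186.195.98.128 - 186.195.98.159) does not contain 186.195.114.159
  186.195.115.128/25 (186.195.115.128 - 186.195.115.255) does not contain 186.195.114.159
  186.195.114.0/25 (186.195.114.0 - 186.195.114.127) does not contain 186.195.114.159
  186.193.112.0/22 (186.193.112.0 - 186.193.115.255) does not contain 186.195.114.159
  186.195.116.0/22 (186.195.116.0 - 186.195.119.255) does not contain 186.195.114.159
  186.194.96.0/19 (186.194.96.0 - 186.194.127.255) does not contain 186.195.114.159
Longest matching prefix is /15 -> next hop 124.117.43.33.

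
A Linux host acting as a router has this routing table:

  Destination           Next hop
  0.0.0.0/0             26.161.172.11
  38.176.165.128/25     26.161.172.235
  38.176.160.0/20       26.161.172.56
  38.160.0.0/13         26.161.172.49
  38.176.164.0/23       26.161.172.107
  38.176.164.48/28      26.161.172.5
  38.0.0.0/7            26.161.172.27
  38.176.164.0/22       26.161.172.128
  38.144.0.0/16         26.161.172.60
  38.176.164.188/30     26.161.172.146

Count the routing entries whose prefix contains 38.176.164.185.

5

Prefixes containing 38.176.164.185:
  0.0.0.0/0 (default, matches everything)
  38.0.0.0/7 (38.0.0.0 - 39.255.255.255)
  38.176.160.0/20 (38.176.160.0 - 38.176.175.255)
  38.176.164.0/22 (38.176.164.0 - 38.176.167.255)
  38.176.164.0/23 (38.176.164.0 - 38.176.165.255)
Total matching entries: 5.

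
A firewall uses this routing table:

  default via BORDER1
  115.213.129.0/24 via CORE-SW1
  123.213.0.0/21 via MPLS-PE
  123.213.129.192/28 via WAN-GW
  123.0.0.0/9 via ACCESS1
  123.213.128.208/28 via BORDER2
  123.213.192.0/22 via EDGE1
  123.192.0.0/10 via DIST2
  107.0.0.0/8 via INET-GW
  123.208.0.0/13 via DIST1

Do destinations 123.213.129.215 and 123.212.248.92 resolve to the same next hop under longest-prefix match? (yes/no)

123.213.129.215: longest match 123.208.0.0/13 -> DIST1
123.212.248.92: longest match 123.208.0.0/13 -> DIST1

yes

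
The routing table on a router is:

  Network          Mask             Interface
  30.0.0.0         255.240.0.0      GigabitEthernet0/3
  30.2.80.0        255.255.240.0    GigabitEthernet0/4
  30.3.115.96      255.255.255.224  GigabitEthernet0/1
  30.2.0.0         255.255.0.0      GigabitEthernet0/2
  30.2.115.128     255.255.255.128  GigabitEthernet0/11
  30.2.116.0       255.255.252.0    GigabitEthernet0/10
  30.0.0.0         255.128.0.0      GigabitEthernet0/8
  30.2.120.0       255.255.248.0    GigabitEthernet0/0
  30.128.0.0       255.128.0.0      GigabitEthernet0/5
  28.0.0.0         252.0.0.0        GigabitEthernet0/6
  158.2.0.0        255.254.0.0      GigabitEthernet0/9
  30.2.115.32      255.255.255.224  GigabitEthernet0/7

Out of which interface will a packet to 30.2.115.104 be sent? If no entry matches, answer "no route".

GigabitEthernet0/2

Routes whose prefix contains 30.2.115.104:
  28.0.0.0/6 (28.0.0.0 - 31.255.255.255) -> GigabitEthernet0/6
  30.0.0.0/9 (30.0.0.0 - 30.127.255.255) -> GigabitEthernet0/8
  30.0.0.0/12 (30.0.0.0 - 30.15.255.255) -> GigabitEthernet0/3
  30.2.0.0/16 (30.2.0.0 - 30.2.255.255) -> GigabitEthernet0/2
More-specific entries that do NOT match:
  30.3.115.96/27 (30.3.115.96 - 30.3.115.127) does not contain 30.2.115.104
  30.2.115.32/27 (30.2.115.32 - 30.2.115.63) does not contain 30.2.115.104
  30.2.115.128/25 (30.2.115.128 - 30.2.115.255) does not contain 30.2.115.104
  30.2.116.0/22 (30.2.116.0 - 30.2.119.255) does not contain 30.2.115.104
  30.2.120.0/21 (30.2.120.0 - 30.2.127.255) does not contain 30.2.115.104
  30.2.80.0/20 (30.2.80.0 - 30.2.95.255) does not contain 30.2.115.104
Longest matching prefix is /16 -> interface GigabitEthernet0/2.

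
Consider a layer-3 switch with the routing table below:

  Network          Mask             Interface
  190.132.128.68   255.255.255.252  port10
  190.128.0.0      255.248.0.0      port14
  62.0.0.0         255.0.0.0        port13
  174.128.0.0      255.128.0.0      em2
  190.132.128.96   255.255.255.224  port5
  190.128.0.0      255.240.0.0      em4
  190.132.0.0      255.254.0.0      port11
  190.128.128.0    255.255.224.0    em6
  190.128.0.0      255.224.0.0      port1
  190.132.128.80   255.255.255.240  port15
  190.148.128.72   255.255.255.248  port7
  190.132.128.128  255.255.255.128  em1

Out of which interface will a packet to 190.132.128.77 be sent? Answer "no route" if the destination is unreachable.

Routes whose prefix contains 190.132.128.77:
  190.128.0.0/11 (190.128.0.0 - 190.159.255.255) -> port1
  190.128.0.0/12 (190.128.0.0 - 190.143.255.255) -> em4
  190.128.0.0/13 (190.128.0.0 - 190.135.255.255) -> port14
  190.132.0.0/15 (190.132.0.0 - 190.133.255.255) -> port11
More-specific entries that do NOT match:
  190.132.128.68/30 (190.132.128.68 - 190.132.128.71) does not contain 190.132.128.77
  190.148.128.72/29 (190.148.128.72 - 190.148.128.79) does not contain 190.132.128.77
  190.132.128.80/28 (190.132.128.80 - 190.132.128.95) does not contain 190.132.128.77
  190.132.128.96/27 (190.132.128.96 - 190.132.128.127) does not contain 190.132.128.77
  190.132.128.128/25 (190.132.128.128 - 190.132.128.255) does not contain 190.132.128.77
  190.128.128.0/19 (190.128.128.0 - 190.128.159.255) does not contain 190.132.128.77
Longest matching prefix is /15 -> interface port11.

port11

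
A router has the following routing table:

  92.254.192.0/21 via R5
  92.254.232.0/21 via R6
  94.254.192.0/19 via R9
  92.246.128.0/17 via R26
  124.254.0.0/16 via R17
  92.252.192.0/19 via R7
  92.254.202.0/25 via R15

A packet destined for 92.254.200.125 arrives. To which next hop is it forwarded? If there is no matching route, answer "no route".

No entry's prefix contains 92.254.200.125; there is no default route.

no route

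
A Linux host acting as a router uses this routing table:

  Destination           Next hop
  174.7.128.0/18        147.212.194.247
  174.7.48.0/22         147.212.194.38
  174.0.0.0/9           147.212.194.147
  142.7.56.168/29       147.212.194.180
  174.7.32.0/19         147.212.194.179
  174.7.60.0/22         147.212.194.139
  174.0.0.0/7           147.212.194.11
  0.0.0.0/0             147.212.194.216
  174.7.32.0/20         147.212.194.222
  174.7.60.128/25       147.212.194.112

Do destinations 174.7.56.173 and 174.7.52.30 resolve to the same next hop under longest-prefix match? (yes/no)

yes

174.7.56.173: longest match 174.7.32.0/19 -> 147.212.194.179
174.7.52.30: longest match 174.7.32.0/19 -> 147.212.194.179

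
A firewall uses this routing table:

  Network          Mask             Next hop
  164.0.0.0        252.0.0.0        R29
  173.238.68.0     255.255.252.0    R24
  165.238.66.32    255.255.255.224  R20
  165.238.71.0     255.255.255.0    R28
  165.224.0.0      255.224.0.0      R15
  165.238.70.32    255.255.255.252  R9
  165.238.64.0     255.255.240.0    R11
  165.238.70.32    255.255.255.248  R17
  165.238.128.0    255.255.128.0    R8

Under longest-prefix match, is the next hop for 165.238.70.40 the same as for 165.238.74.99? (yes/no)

yes

165.238.70.40: longest match 165.238.64.0/20 -> R11
165.238.74.99: longest match 165.238.64.0/20 -> R11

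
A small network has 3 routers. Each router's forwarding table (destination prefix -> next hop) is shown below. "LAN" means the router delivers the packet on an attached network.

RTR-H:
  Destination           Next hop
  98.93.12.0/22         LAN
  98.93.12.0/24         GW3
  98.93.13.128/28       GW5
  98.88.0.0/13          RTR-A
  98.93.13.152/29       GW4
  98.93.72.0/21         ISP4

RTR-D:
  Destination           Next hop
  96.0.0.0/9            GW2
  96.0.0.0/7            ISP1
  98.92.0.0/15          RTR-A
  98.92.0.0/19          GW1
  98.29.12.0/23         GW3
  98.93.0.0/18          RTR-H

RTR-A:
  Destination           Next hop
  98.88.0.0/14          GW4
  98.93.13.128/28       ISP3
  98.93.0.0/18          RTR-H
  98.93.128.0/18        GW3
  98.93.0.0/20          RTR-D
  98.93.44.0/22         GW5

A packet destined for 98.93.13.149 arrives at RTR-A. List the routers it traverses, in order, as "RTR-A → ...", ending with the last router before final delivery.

At RTR-A: longest match for 98.93.13.149 is 98.93.0.0/20 -> RTR-D
At RTR-D: longest match for 98.93.13.149 is 98.93.0.0/18 -> RTR-H
At RTR-H: longest match for 98.93.13.149 is 98.93.12.0/22 -> LAN

RTR-A → RTR-D → RTR-H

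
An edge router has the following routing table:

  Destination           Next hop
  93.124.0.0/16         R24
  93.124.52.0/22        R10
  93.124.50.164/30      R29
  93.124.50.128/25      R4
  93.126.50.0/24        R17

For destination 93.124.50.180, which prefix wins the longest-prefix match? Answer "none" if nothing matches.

Entries matching 93.124.50.180:
  93.124.0.0/16 (93.124.0.0 - 93.124.255.255)
  93.124.50.128/25 (93.124.50.128 - 93.124.50.255)
Most specific is 93.124.50.128/25.

93.124.50.128/25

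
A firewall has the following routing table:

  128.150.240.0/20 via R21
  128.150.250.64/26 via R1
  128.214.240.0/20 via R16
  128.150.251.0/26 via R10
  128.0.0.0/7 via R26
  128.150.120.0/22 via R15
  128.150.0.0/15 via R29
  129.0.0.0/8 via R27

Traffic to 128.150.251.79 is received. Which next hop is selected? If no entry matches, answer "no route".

Routes whose prefix contains 128.150.251.79:
  128.0.0.0/7 (128.0.0.0 - 129.255.255.255) -> R26
  128.150.0.0/15 (128.150.0.0 - 128.151.255.255) -> R29
  128.150.240.0/20 (128.150.240.0 - 128.150.255.255) -> R21
More-specific entries that do NOT match:
  128.150.250.64/26 (128.150.250.64 - 128.150.250.127) does not contain 128.150.251.79
  128.150.251.0/26 (128.150.251.0 - 128.150.251.63) does not contain 128.150.251.79
  128.150.120.0/22 (128.150.120.0 - 128.150.123.255) does not contain 128.150.251.79
Longest matching prefix is /20 -> next hop R21.

R21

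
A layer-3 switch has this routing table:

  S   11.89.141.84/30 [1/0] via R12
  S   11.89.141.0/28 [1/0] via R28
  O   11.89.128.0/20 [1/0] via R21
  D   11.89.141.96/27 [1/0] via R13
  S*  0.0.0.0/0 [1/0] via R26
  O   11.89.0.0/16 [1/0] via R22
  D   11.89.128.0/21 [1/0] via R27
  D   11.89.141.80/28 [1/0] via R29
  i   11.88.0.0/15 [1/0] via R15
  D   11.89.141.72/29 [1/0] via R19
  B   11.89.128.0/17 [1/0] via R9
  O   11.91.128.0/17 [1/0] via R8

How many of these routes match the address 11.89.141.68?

Prefixes containing 11.89.141.68:
  0.0.0.0/0 (default, matches everything)
  11.88.0.0/15 (11.88.0.0 - 11.89.255.255)
  11.89.0.0/16 (11.89.0.0 - 11.89.255.255)
  11.89.128.0/17 (11.89.128.0 - 11.89.255.255)
  11.89.128.0/20 (11.89.128.0 - 11.89.143.255)
Total matching entries: 5.

5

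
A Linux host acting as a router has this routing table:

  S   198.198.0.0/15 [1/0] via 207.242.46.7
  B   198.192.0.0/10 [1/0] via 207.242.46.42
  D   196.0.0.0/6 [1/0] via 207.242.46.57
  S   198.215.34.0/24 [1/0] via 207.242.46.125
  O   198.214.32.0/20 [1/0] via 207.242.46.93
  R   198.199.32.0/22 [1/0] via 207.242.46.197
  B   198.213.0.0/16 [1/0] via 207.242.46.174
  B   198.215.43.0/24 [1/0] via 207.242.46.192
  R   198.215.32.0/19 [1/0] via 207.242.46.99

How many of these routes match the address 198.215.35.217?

Prefixes containing 198.215.35.217:
  196.0.0.0/6 (196.0.0.0 - 199.255.255.255)
  198.192.0.0/10 (198.192.0.0 - 198.255.255.255)
  198.215.32.0/19 (198.215.32.0 - 198.215.63.255)
Total matching entries: 3.

3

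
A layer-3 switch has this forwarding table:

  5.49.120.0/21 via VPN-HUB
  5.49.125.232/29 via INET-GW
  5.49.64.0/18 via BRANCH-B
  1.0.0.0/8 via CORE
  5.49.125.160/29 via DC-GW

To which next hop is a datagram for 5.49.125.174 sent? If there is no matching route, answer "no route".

VPN-HUB

Routes whose prefix contains 5.49.125.174:
  5.49.64.0/18 (5.49.64.0 - 5.49.127.255) -> BRANCH-B
  5.49.120.0/21 (5.49.120.0 - 5.49.127.255) -> VPN-HUB
More-specific entries that do NOT match:
  5.49.125.232/29 (5.49.125.232 - 5.49.125.239) does not contain 5.49.125.174
  5.49.125.160/29 (5.49.125.160 - 5.49.125.167) does not contain 5.49.125.174
Longest matching prefix is /21 -> next hop VPN-HUB.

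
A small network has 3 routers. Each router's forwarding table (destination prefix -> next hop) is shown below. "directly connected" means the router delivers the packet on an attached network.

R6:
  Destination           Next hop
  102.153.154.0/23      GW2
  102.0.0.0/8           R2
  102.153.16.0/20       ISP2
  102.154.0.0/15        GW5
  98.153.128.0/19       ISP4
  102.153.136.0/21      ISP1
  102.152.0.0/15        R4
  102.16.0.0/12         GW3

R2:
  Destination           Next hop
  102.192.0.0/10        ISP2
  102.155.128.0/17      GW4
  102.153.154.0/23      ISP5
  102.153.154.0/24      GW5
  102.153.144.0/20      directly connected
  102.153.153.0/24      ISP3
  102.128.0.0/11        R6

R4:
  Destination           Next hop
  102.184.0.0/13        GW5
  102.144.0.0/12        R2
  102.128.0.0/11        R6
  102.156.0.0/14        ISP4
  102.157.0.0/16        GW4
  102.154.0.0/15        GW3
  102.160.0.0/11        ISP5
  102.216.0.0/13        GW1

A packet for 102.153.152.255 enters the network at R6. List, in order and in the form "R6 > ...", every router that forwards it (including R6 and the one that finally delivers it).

R6 > R4 > R2

At R6: longest match for 102.153.152.255 is 102.152.0.0/15 -> R4
At R4: longest match for 102.153.152.255 is 102.144.0.0/12 -> R2
At R2: longest match for 102.153.152.255 is 102.153.144.0/20 -> directly connected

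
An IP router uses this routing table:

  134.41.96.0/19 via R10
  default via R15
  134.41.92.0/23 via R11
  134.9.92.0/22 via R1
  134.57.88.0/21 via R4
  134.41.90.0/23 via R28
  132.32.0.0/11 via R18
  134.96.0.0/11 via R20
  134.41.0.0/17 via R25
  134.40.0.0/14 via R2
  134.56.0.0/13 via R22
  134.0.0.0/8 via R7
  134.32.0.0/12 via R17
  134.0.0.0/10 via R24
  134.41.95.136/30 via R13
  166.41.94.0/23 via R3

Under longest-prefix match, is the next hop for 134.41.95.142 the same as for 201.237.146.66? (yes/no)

134.41.95.142: longest match 134.41.0.0/17 -> R25
201.237.146.66: longest match 0.0.0.0/0 -> R15

no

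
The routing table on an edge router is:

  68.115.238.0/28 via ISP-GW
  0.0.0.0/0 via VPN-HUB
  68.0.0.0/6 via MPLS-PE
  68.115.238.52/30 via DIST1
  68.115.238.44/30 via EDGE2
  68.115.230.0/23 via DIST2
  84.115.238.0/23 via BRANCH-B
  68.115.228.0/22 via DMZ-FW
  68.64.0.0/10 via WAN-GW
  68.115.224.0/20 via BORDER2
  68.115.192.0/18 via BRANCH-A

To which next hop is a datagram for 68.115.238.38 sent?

Routes whose prefix contains 68.115.238.38:
  0.0.0.0/0 (default, matches everything) -> VPN-HUB
  68.0.0.0/6 (68.0.0.0 - 71.255.255.255) -> MPLS-PE
  68.64.0.0/10 (68.64.0.0 - 68.127.255.255) -> WAN-GW
  68.115.192.0/18 (68.115.192.0 - 68.115.255.255) -> BRANCH-A
  68.115.224.0/20 (68.115.224.0 - 68.115.239.255) -> BORDER2
More-specific entries that do NOT match:
  68.115.238.52/30 (68.115.238.52 - 68.115.238.55) does not contain 68.115.238.38
  68.115.238.44/30 (68.115.238.44 - 68.115.238.47) does not contain 68.115.238.38
  68.115.238.0/28 (68.115.238.0 - 68.115.238.15) does not contain 68.115.238.38
  68.115.230.0/23 (68.115.230.0 - 68.115.231.255) does not contain 68.115.238.38
  84.115.238.0/23 (84.115.238.0 - 84.115.239.255) does not contain 68.115.238.38
  68.115.228.0/22 (68.115.228.0 - 68.115.231.255) does not contain 68.115.238.38
Longest matching prefix is /20 -> next hop BORDER2.

BORDER2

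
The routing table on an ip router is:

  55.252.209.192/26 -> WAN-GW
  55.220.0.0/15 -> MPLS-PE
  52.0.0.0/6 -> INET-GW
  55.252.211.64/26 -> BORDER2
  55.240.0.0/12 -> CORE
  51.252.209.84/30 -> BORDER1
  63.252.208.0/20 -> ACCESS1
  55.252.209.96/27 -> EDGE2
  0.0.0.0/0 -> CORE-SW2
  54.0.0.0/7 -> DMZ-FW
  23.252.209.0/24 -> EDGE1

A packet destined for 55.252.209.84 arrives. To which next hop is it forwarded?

Routes whose prefix contains 55.252.209.84:
  0.0.0.0/0 (default, matches everything) -> CORE-SW2
  52.0.0.0/6 (52.0.0.0 - 55.255.255.255) -> INET-GW
  54.0.0.0/7 (54.0.0.0 - 55.255.255.255) -> DMZ-FW
  55.240.0.0/12 (55.240.0.0 - 55.255.255.255) -> CORE
More-specific entries that do NOT match:
  51.252.209.84/30 (51.252.209.84 - 51.252.209.87) does not contain 55.252.209.84
  55.252.209.96/27 (55.252.209.96 - 55.252.209.127) does not contain 55.252.209.84
  55.252.209.192/26 (55.252.209.192 - 55.252.209.255) does not contain 55.252.209.84
  55.252.211.64/26 (55.252.211.64 - 55.252.211.127) does not contain 55.252.209.84
  23.252.209.0/24 (23.252.209.0 - 23.252.209.255) does not contain 55.252.209.84
  63.252.208.0/20 (63.252.208.0 - 63.252.223.255) does not contain 55.252.209.84
  55.220.0.0/15 (55.220.0.0 - 55.221.255.255) does not contain 55.252.209.84
Longest matching prefix is /12 -> next hop CORE.

CORE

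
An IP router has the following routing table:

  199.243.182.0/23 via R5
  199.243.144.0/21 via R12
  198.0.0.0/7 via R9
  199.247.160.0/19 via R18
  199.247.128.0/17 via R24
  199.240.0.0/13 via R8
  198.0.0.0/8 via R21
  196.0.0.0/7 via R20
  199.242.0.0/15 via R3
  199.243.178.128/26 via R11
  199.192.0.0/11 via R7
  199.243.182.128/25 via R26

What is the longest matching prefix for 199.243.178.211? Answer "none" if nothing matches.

199.242.0.0/15

Entries matching 199.243.178.211:
  198.0.0.0/7 (198.0.0.0 - 199.255.255.255)
  199.240.0.0/13 (199.240.0.0 - 199.247.255.255)
  199.242.0.0/15 (199.242.0.0 - 199.243.255.255)
Most specific is 199.242.0.0/15.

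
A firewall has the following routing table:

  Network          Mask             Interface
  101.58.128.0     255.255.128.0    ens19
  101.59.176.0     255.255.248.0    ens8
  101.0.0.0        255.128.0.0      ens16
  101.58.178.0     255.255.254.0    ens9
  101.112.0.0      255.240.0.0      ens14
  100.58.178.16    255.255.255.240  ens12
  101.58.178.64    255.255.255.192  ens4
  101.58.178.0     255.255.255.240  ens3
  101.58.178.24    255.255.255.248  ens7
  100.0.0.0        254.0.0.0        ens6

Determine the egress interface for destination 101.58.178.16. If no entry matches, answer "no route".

Routes whose prefix contains 101.58.178.16:
  100.0.0.0/7 (100.0.0.0 - 101.255.255.255) -> ens6
  101.0.0.0/9 (101.0.0.0 - 101.127.255.255) -> ens16
  101.58.128.0/17 (101.58.128.0 - 101.58.255.255) -> ens19
  101.58.178.0/23 (101.58.178.0 - 101.58.179.255) -> ens9
More-specific entries that do NOT match:
  101.58.178.24/29 (101.58.178.24 - 101.58.178.31) does not contain 101.58.178.16
  100.58.178.16/28 (100.58.178.16 - 100.58.178.31) does not contain 101.58.178.16
  101.58.178.0/28 (101.58.178.0 - 101.58.178.15) does not contain 101.58.178.16
  101.58.178.64/26 (101.58.178.64 - 101.58.178.127) does not contain 101.58.178.16
Longest matching prefix is /23 -> interface ens9.

ens9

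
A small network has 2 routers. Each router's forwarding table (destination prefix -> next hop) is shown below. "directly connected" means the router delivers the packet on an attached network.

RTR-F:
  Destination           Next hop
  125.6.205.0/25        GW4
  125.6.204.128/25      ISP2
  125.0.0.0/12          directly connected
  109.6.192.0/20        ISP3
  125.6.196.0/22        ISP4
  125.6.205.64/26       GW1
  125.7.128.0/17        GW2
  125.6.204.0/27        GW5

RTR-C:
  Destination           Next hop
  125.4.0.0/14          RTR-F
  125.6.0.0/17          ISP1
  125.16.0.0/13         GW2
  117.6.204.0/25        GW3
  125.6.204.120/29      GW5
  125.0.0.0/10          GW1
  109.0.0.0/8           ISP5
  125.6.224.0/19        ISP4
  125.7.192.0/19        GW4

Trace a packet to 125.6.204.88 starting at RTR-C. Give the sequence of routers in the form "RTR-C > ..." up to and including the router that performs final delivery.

RTR-C > RTR-F

At RTR-C: longest match for 125.6.204.88 is 125.4.0.0/14 -> RTR-F
At RTR-F: longest match for 125.6.204.88 is 125.0.0.0/12 -> directly connected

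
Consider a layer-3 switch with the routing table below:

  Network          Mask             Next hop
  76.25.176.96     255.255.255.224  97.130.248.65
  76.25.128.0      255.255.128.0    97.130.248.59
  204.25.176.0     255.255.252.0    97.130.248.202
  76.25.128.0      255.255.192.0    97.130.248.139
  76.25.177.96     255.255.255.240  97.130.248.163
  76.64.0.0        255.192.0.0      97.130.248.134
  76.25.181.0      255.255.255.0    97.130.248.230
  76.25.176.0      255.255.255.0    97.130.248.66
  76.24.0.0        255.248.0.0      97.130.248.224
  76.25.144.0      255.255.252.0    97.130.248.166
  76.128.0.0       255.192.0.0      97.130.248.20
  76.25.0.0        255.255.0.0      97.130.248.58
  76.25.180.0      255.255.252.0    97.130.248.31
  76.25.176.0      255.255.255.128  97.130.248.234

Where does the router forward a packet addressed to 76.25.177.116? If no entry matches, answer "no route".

97.130.248.139

Routes whose prefix contains 76.25.177.116:
  76.24.0.0/13 (76.24.0.0 - 76.31.255.255) -> 97.130.248.224
  76.25.0.0/16 (76.25.0.0 - 76.25.255.255) -> 97.130.248.58
  76.25.128.0/17 (76.25.128.0 - 76.25.255.255) -> 97.130.248.59
  76.25.128.0/18 (76.25.128.0 - 76.25.191.255) -> 97.130.248.139
More-specific entries that do NOT match:
  76.25.177.96/28 (76.25.177.96 - 76.25.177.111) does not contain 76.25.177.116
  76.25.176.96/27 (76.25.176.96 - 76.25.176.127) does not contain 76.25.177.116
  76.25.176.0/25 (76.25.176.0 - 76.25.176.127) does not contain 76.25.177.116
  76.25.181.0/24 (76.25.181.0 - 76.25.181.255) does not contain 76.25.177.116
  76.25.176.0/24 (76.25.176.0 - 76.25.176.255) does not contain 76.25.177.116
  204.25.176.0/22 (204.25.176.0 - 204.25.179.255) does not contain 76.25.177.116
  76.25.144.0/22 (76.25.144.0 - 76.25.147.255) does not contain 76.25.177.116
  76.25.180.0/22 (76.25.180.0 - 76.25.183.255) does not contain 76.25.177.116
Longest matching prefix is /18 -> next hop 97.130.248.139.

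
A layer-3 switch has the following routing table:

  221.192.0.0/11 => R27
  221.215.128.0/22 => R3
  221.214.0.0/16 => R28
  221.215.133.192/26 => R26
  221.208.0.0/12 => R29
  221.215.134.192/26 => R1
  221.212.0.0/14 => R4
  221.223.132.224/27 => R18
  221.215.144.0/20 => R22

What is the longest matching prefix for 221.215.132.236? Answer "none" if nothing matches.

221.212.0.0/14

Entries matching 221.215.132.236:
  221.192.0.0/11 (221.192.0.0 - 221.223.255.255)
  221.208.0.0/12 (221.208.0.0 - 221.223.255.255)
  221.212.0.0/14 (221.212.0.0 - 221.215.255.255)
Most specific is 221.212.0.0/14.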